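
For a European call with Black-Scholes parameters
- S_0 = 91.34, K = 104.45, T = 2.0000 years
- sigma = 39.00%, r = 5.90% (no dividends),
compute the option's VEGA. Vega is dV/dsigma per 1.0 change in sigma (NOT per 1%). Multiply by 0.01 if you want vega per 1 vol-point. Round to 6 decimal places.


Answer: Vega = 49.990431

Derivation:
d1 = 0.2465451441; d2 = -0.3049981452
phi(d1) = 0.3869999221; exp(-qT) = 1.0000000000; exp(-rT) = 0.8886960526
Vega = S * exp(-qT) * phi(d1) * sqrt(T) = 91.3400 * 1.0000000000 * 0.3869999221 * 1.4142135624 = 49.990431


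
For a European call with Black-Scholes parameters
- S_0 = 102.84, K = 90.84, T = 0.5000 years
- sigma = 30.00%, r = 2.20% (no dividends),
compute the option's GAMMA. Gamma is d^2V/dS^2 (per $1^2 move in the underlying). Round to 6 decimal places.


Answer: Gamma = 0.013878

Derivation:
d1 = 0.7428140952; d2 = 0.5306820608
phi(d1) = 0.3027569553; exp(-qT) = 1.0000000000; exp(-rT) = 0.9890602788
Gamma = exp(-qT) * phi(d1) / (S * sigma * sqrt(T)) = 1.0000000000 * 0.3027569553 / (102.8400 * 0.3000 * 0.7071067812) = 0.013878


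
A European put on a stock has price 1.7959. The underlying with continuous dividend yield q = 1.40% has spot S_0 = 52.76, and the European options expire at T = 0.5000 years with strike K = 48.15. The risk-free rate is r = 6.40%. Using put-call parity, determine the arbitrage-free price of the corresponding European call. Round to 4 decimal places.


Put-call parity: C - P = S_0 * exp(-qT) - K * exp(-rT).
S_0 * exp(-qT) = 52.7600 * 0.99302444 = 52.39196961
K * exp(-rT) = 48.1500 * 0.96850658 = 46.63359193
C = P + S*exp(-qT) - K*exp(-rT)
C = 1.7959 + 52.39196961 - 46.63359193 = 7.5543

Answer: Call price = 7.5543


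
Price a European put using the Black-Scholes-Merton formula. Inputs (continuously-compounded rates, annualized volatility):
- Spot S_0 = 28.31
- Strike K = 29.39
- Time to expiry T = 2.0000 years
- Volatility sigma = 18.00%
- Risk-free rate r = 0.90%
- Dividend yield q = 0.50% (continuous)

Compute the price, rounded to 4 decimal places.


d1 = (ln(S/K) + (r - q + 0.5*sigma^2) * T) / (sigma * sqrt(T)) = 0.01163041
d2 = d1 - sigma * sqrt(T) = -0.24292803
exp(-rT) = 0.98216103; exp(-qT) = 0.99004983
P = K * exp(-rT) * N(-d2) - S_0 * exp(-qT) * N(-d1)
N(-d1) = 0.49536024; N(-d2) = 0.59596943
P = 29.3900 * 0.98216103 * 0.59596943 - 28.3100 * 0.99004983 * 0.49536024 = 3.3190

Answer: Price = 3.3190


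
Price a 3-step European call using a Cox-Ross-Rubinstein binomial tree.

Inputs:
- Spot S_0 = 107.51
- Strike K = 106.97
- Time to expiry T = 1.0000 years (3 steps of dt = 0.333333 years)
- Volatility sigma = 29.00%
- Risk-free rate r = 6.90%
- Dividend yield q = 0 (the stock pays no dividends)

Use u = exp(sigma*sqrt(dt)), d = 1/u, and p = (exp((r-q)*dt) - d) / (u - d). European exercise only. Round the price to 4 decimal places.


Answer: Price = V(0,0) = 17.0897

Derivation:
dt = T/N = 0.333333
u = exp(sigma*sqrt(dt)) = 1.182264; d = 1/u = 0.845834
p = (exp((r-q)*dt) - d) / (u - d) = 0.527397
Discount per step: exp(-r*dt) = 0.977262
Stock lattice S(k, i) with i counting down-moves:
  k=0: S(0,0) = 107.5100
  k=1: S(1,0) = 127.1052; S(1,1) = 90.9357
  k=2: S(2,0) = 150.2720; S(2,1) = 107.5100; S(2,2) = 76.9165
  k=3: S(3,0) = 177.6612; S(3,1) = 127.1052; S(3,2) = 90.9357; S(3,3) = 65.0586
Terminal payoffs V(N, i) = max(S_T - K, 0):
  V(3,0) = 70.691242; V(3,1) = 20.135245; V(3,2) = 0.000000; V(3,3) = 0.000000
Backward induction: V(k, i) = exp(-r*dt) * [p * V(k+1, i) + (1-p) * V(k+1, i+1)].
  V(2,0) = exp(-r*dt) * [p*70.691242 + (1-p)*20.135245] = 45.734238
  V(2,1) = exp(-r*dt) * [p*20.135245 + (1-p)*0.000000] = 10.377808
  V(2,2) = exp(-r*dt) * [p*0.000000 + (1-p)*0.000000] = 0.000000
  V(1,0) = exp(-r*dt) * [p*45.734238 + (1-p)*10.377808] = 28.364726
  V(1,1) = exp(-r*dt) * [p*10.377808 + (1-p)*0.000000] = 5.348775
  V(0,0) = exp(-r*dt) * [p*28.364726 + (1-p)*5.348775] = 17.089696


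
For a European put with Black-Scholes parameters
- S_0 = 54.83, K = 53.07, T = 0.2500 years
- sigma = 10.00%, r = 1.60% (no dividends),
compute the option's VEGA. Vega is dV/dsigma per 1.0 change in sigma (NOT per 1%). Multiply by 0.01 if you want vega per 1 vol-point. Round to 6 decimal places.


Answer: Vega = 8.209058

Derivation:
d1 = 0.7575138515; d2 = 0.7075138515
phi(d1) = 0.2994367255; exp(-qT) = 1.0000000000; exp(-rT) = 0.9960079893
Vega = S * exp(-qT) * phi(d1) * sqrt(T) = 54.8300 * 1.0000000000 * 0.2994367255 * 0.5000000000 = 8.209058


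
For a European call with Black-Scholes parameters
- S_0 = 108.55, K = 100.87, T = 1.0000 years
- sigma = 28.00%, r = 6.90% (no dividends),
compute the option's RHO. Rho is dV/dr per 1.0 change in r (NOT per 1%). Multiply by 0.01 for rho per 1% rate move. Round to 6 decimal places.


Answer: Rho = 60.605397

Derivation:
d1 = 0.6484940616; d2 = 0.3684940616
phi(d1) = 0.3232882926; exp(-qT) = 1.0000000000; exp(-rT) = 0.9333266801
N(d2) = 0.6437475639
Rho = K*T*exp(-rT)*N(d2) = 100.8700 * 1.0000 * 0.9333266801 * 0.6437475639 = 60.605397


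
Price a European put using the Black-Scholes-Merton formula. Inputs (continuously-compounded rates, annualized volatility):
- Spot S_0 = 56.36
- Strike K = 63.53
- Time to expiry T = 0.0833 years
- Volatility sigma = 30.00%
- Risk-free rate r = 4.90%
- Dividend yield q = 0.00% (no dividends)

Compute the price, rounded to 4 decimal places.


d1 = (ln(S/K) + (r - q + 0.5*sigma^2) * T) / (sigma * sqrt(T)) = -1.29262651
d2 = d1 - sigma * sqrt(T) = -1.37921173
exp(-rT) = 0.99592662; exp(-qT) = 1.00000000
P = K * exp(-rT) * N(-d2) - S_0 * exp(-qT) * N(-d1)
N(-d1) = 0.90192987; N(-d2) = 0.91608526
P = 63.5300 * 0.99592662 * 0.91608526 - 56.3600 * 1.00000000 * 0.90192987 = 7.1291

Answer: Price = 7.1291


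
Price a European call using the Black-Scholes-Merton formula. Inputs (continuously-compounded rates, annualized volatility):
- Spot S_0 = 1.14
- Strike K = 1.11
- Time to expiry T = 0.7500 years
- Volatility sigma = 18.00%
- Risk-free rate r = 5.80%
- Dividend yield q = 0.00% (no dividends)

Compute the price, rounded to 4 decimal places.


d1 = (ln(S/K) + (r - q + 0.5*sigma^2) * T) / (sigma * sqrt(T)) = 0.52807180
d2 = d1 - sigma * sqrt(T) = 0.37218723
exp(-rT) = 0.95743255; exp(-qT) = 1.00000000
C = S_0 * exp(-qT) * N(d1) - K * exp(-rT) * N(d2)
N(d1) = 0.70127525; N(d2) = 0.64512327
C = 1.1400 * 1.00000000 * 0.70127525 - 1.1100 * 0.95743255 * 0.64512327 = 0.1138

Answer: Price = 0.1138


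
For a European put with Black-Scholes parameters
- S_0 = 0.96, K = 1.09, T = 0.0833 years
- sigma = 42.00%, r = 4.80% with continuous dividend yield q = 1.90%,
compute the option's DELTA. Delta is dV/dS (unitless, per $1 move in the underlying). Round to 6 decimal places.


d1 = -0.9671473564; d2 = -1.0883666618
phi(d1) = 0.2499172196; exp(-qT) = 0.9984185518; exp(-rT) = 0.9960095830
N(-d1) = 0.8332648127
Delta = -exp(-qT) * N(-d1) = -0.9984185518 * 0.8332648127 = -0.831947

Answer: Delta = -0.831947


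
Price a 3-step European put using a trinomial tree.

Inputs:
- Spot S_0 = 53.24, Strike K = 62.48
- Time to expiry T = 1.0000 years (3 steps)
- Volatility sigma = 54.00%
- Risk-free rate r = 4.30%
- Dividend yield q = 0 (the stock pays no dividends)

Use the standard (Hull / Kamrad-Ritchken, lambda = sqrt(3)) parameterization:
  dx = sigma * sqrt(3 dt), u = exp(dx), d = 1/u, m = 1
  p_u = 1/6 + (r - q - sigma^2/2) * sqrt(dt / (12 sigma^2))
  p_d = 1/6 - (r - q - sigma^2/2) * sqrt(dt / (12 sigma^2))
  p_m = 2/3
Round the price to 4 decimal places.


dt = T/N = 0.333333; dx = sigma*sqrt(3*dt) = 0.540000
u = exp(dx) = 1.716007; d = 1/u = 0.582748
p_u = 0.134938, p_m = 0.666667, p_d = 0.198395
Discount per step: exp(-r*dt) = 0.985769
Stock lattice S(k, j) with j the centered position index:
  k=0: S(0,+0) = 53.2400
  k=1: S(1,-1) = 31.0255; S(1,+0) = 53.2400; S(1,+1) = 91.3602
  k=2: S(2,-2) = 18.0801; S(2,-1) = 31.0255; S(2,+0) = 53.2400; S(2,+1) = 91.3602; S(2,+2) = 156.7747
  k=3: S(3,-3) = 10.5361; S(3,-2) = 18.0801; S(3,-1) = 31.0255; S(3,+0) = 53.2400; S(3,+1) = 91.3602; S(3,+2) = 156.7747; S(3,+3) = 269.0265
Terminal payoffs V(N, j) = max(K - S_T, 0):
  V(3,-3) = 51.943873; V(3,-2) = 44.399934; V(3,-1) = 31.454483; V(3,+0) = 9.240000; V(3,+1) = 0.000000; V(3,+2) = 0.000000; V(3,+3) = 0.000000
Backward induction: V(k, j) = exp(-r*dt) * [p_u * V(k+1, j+1) + p_m * V(k+1, j) + p_d * V(k+1, j-1)]
  V(2,-2) = exp(-r*dt) * [p_u*31.454483 + p_m*44.399934 + p_d*51.943873] = 43.521478
  V(2,-1) = exp(-r*dt) * [p_u*9.240000 + p_m*31.454483 + p_d*44.399934] = 30.583690
  V(2,+0) = exp(-r*dt) * [p_u*0.000000 + p_m*9.240000 + p_d*31.454483] = 12.223943
  V(2,+1) = exp(-r*dt) * [p_u*0.000000 + p_m*0.000000 + p_d*9.240000] = 1.807082
  V(2,+2) = exp(-r*dt) * [p_u*0.000000 + p_m*0.000000 + p_d*0.000000] = 0.000000
  V(1,-1) = exp(-r*dt) * [p_u*12.223943 + p_m*30.583690 + p_d*43.521478] = 30.236539
  V(1,+0) = exp(-r*dt) * [p_u*1.807082 + p_m*12.223943 + p_d*30.583690] = 14.255000
  V(1,+1) = exp(-r*dt) * [p_u*0.000000 + p_m*1.807082 + p_d*12.223943] = 3.578234
  V(0,+0) = exp(-r*dt) * [p_u*3.578234 + p_m*14.255000 + p_d*30.236539] = 15.757470

Answer: Price = V(0,0) = 15.7575


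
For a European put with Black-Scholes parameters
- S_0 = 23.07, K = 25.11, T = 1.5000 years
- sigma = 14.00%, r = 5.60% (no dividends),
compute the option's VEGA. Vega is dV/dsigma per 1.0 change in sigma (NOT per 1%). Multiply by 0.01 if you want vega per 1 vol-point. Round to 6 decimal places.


Answer: Vega = 11.234726

Derivation:
d1 = 0.0814566092; d2 = -0.0900076728
phi(d1) = 0.3976209467; exp(-qT) = 1.0000000000; exp(-rT) = 0.9194312561
Vega = S * exp(-qT) * phi(d1) * sqrt(T) = 23.0700 * 1.0000000000 * 0.3976209467 * 1.2247448714 = 11.234726


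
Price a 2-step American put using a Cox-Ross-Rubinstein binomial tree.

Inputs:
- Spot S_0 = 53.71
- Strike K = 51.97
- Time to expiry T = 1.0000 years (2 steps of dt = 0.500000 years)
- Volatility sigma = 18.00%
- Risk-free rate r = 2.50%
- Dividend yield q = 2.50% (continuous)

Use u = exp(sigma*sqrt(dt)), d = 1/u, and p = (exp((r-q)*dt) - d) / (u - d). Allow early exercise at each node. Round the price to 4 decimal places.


dt = T/N = 0.500000
u = exp(sigma*sqrt(dt)) = 1.135734; d = 1/u = 0.880488
p = (exp((r-q)*dt) - d) / (u - d) = 0.468223
Discount per step: exp(-r*dt) = 0.987578
Stock lattice S(k, i) with i counting down-moves:
  k=0: S(0,0) = 53.7100
  k=1: S(1,0) = 61.0003; S(1,1) = 47.2910
  k=2: S(2,0) = 69.2801; S(2,1) = 53.7100; S(2,2) = 41.6391
Terminal payoffs V(N, i) = max(K - S_T, 0):
  V(2,0) = 0.000000; V(2,1) = 0.000000; V(2,2) = 10.330853
Backward induction: V(k, i) = exp(-r*dt) * [p * V(k+1, i) + (1-p) * V(k+1, i+1)]; then take max(V_cont, immediate exercise) for American.
  V(1,0) = exp(-r*dt) * [p*0.000000 + (1-p)*0.000000] = 0.000000; exercise = 0.000000; V(1,0) = max -> 0.000000
  V(1,1) = exp(-r*dt) * [p*0.000000 + (1-p)*10.330853] = 5.425465; exercise = 4.679001; V(1,1) = max -> 5.425465
  V(0,0) = exp(-r*dt) * [p*0.000000 + (1-p)*5.425465] = 2.849297; exercise = 0.000000; V(0,0) = max -> 2.849297

Answer: Price = V(0,0) = 2.8493


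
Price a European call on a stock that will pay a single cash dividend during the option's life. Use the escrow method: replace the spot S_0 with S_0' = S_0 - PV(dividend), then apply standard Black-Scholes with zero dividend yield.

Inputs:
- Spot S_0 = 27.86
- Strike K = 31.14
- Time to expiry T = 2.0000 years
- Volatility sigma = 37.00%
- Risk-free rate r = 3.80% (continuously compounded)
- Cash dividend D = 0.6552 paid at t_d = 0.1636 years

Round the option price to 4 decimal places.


Answer: Price = 4.9960

Derivation:
PV(D) = D * exp(-r * t_d) = 0.6552 * 0.99380248 = 0.65113939
S_0' = S_0 - PV(D) = 27.8600 - 0.65113939 = 27.20886061
d1 = (ln(S_0'/K) + (r + sigma^2/2)*T) / (sigma*sqrt(T)) = 0.14896927
d2 = d1 - sigma*sqrt(T) = -0.37428975
exp(-rT) = 0.92681621
N(d1) = 0.55921106; N(d2) = 0.35409438
C = S_0' * N(d1) - K * exp(-rT) * N(d2) = 27.20886061 * 0.55921106 - 31.1400 * 0.92681621 * 0.35409438 = 4.9960


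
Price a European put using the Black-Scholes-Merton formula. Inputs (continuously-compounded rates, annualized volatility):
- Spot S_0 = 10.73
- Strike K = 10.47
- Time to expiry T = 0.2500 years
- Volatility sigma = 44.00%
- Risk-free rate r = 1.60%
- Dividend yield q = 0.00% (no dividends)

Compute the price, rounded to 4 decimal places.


Answer: Price = 0.7835

Derivation:
d1 = (ln(S/K) + (r - q + 0.5*sigma^2) * T) / (sigma * sqrt(T)) = 0.23967969
d2 = d1 - sigma * sqrt(T) = 0.01967969
exp(-rT) = 0.99600799; exp(-qT) = 1.00000000
P = K * exp(-rT) * N(-d2) - S_0 * exp(-qT) * N(-d1)
N(-d1) = 0.40528929; N(-d2) = 0.49214945
P = 10.4700 * 0.99600799 * 0.49214945 - 10.7300 * 1.00000000 * 0.40528929 = 0.7835


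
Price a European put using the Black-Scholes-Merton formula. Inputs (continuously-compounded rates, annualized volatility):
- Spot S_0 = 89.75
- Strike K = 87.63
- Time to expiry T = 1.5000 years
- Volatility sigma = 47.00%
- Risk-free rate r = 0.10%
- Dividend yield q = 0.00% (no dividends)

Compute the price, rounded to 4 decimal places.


d1 = (ln(S/K) + (r - q + 0.5*sigma^2) * T) / (sigma * sqrt(T)) = 0.33194863
d2 = d1 - sigma * sqrt(T) = -0.24368145
exp(-rT) = 0.99850112; exp(-qT) = 1.00000000
P = K * exp(-rT) * N(-d2) - S_0 * exp(-qT) * N(-d1)
N(-d1) = 0.36996402; N(-d2) = 0.59626123
P = 87.6300 * 0.99850112 * 0.59626123 - 89.7500 * 1.00000000 * 0.36996402 = 18.9678

Answer: Price = 18.9678


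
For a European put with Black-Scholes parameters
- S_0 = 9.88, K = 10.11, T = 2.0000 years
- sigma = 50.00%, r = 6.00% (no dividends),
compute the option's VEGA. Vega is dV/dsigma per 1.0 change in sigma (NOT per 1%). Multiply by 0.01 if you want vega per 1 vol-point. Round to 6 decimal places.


Answer: Vega = 4.941887

Derivation:
d1 = 0.4907143984; d2 = -0.2163923828
phi(d1) = 0.3536884481; exp(-qT) = 1.0000000000; exp(-rT) = 0.8869204367
Vega = S * exp(-qT) * phi(d1) * sqrt(T) = 9.8800 * 1.0000000000 * 0.3536884481 * 1.4142135624 = 4.941887


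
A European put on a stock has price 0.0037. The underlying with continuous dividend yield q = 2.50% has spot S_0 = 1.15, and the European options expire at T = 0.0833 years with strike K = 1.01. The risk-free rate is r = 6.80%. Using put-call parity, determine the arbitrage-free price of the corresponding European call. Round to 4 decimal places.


Answer: Call price = 0.1470

Derivation:
Put-call parity: C - P = S_0 * exp(-qT) - K * exp(-rT).
S_0 * exp(-qT) = 1.1500 * 0.99791967 = 1.14760762
K * exp(-rT) = 1.0100 * 0.99435161 = 1.00429513
C = P + S*exp(-qT) - K*exp(-rT)
C = 0.0037 + 1.14760762 - 1.00429513 = 0.1470


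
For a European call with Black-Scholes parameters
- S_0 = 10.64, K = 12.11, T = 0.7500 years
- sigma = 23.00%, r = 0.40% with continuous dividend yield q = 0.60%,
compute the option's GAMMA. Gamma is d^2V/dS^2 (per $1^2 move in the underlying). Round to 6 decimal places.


Answer: Gamma = 0.160410

Derivation:
d1 = -0.5576378926; d2 = -0.7568237355
phi(d1) = 0.3414962630; exp(-qT) = 0.9955101098; exp(-rT) = 0.9970044955
Gamma = exp(-qT) * phi(d1) / (S * sigma * sqrt(T)) = 0.9955101098 * 0.3414962630 / (10.6400 * 0.2300 * 0.8660254038) = 0.160410


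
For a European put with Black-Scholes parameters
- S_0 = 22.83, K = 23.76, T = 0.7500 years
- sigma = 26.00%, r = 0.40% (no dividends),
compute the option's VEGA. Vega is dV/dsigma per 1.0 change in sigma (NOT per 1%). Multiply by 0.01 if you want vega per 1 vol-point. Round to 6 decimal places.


d1 = -0.0514198540; d2 = -0.2765864590
phi(d1) = 0.3984152269; exp(-qT) = 1.0000000000; exp(-rT) = 0.9970044955
Vega = S * exp(-qT) * phi(d1) * sqrt(T) = 22.8300 * 1.0000000000 * 0.3984152269 * 0.8660254038 = 7.877211

Answer: Vega = 7.877211


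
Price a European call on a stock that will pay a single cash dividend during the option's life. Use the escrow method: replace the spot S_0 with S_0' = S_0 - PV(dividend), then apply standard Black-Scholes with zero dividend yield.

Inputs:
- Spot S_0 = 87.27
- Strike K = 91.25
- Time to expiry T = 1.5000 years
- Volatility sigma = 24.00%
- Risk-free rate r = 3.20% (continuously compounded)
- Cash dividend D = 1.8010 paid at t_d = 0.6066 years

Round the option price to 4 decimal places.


Answer: Price = 9.3583

Derivation:
PV(D) = D * exp(-r * t_d) = 1.8010 * 0.98077598 = 1.76637755
S_0' = S_0 - PV(D) = 87.2700 - 1.76637755 = 85.50362245
d1 = (ln(S_0'/K) + (r + sigma^2/2)*T) / (sigma*sqrt(T)) = 0.08898367
d2 = d1 - sigma*sqrt(T) = -0.20495510
exp(-rT) = 0.95313379
N(d1) = 0.53545256; N(d2) = 0.41880360
C = S_0' * N(d1) - K * exp(-rT) * N(d2) = 85.50362245 * 0.53545256 - 91.2500 * 0.95313379 * 0.41880360 = 9.3583


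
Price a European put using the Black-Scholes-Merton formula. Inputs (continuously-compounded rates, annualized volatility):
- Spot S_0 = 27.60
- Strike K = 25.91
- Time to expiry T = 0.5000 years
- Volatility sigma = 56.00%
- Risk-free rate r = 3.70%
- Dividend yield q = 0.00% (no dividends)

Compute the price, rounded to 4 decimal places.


d1 = (ln(S/K) + (r - q + 0.5*sigma^2) * T) / (sigma * sqrt(T)) = 0.40428017
d2 = d1 - sigma * sqrt(T) = 0.00830037
exp(-rT) = 0.98167007; exp(-qT) = 1.00000000
P = K * exp(-rT) * N(-d2) - S_0 * exp(-qT) * N(-d1)
N(-d1) = 0.34300335; N(-d2) = 0.49668867
P = 25.9100 * 0.98167007 * 0.49668867 - 27.6000 * 1.00000000 * 0.34300335 = 3.1664

Answer: Price = 3.1664


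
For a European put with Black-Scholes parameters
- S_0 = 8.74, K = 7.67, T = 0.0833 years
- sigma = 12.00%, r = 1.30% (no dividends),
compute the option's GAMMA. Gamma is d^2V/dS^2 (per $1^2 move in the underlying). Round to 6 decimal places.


d1 = 3.8192499001; d2 = 3.7846158128
phi(d1) = 0.0002713032; exp(-qT) = 1.0000000000; exp(-rT) = 0.9989176861
Gamma = exp(-qT) * phi(d1) / (S * sigma * sqrt(T)) = 1.0000000000 * 0.0002713032 / (8.7400 * 0.1200 * 0.2886173938) = 0.000896

Answer: Gamma = 0.000896


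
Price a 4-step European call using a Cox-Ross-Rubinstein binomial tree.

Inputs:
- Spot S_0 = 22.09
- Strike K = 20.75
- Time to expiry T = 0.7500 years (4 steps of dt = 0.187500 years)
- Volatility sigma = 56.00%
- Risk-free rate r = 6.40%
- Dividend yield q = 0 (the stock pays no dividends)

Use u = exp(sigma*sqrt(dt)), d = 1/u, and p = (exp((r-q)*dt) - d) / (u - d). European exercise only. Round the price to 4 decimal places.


dt = T/N = 0.187500
u = exp(sigma*sqrt(dt)) = 1.274415; d = 1/u = 0.784674
p = (exp((r-q)*dt) - d) / (u - d) = 0.464324
Discount per step: exp(-r*dt) = 0.988072
Stock lattice S(k, i) with i counting down-moves:
  k=0: S(0,0) = 22.0900
  k=1: S(1,0) = 28.1518; S(1,1) = 17.3334
  k=2: S(2,0) = 35.8771; S(2,1) = 22.0900; S(2,2) = 13.6011
  k=3: S(3,0) = 45.7223; S(3,1) = 28.1518; S(3,2) = 17.3334; S(3,3) = 10.6724
  k=4: S(4,0) = 58.2692; S(4,1) = 35.8771; S(4,2) = 22.0900; S(4,3) = 13.6011; S(4,4) = 8.3744
Terminal payoffs V(N, i) = max(S_T - K, 0):
  V(4,0) = 37.519189; V(4,1) = 15.127101; V(4,2) = 1.340000; V(4,3) = 0.000000; V(4,4) = 0.000000
Backward induction: V(k, i) = exp(-r*dt) * [p * V(k+1, i) + (1-p) * V(k+1, i+1)].
  V(3,0) = exp(-r*dt) * [p*37.519189 + (1-p)*15.127101] = 25.219822
  V(3,1) = exp(-r*dt) * [p*15.127101 + (1-p)*1.340000] = 7.649335
  V(3,2) = exp(-r*dt) * [p*1.340000 + (1-p)*0.000000] = 0.614772
  V(3,3) = exp(-r*dt) * [p*0.000000 + (1-p)*0.000000] = 0.000000
  V(2,0) = exp(-r*dt) * [p*25.219822 + (1-p)*7.649335] = 15.619173
  V(2,1) = exp(-r*dt) * [p*7.649335 + (1-p)*0.614772] = 3.834793
  V(2,2) = exp(-r*dt) * [p*0.614772 + (1-p)*0.000000] = 0.282048
  V(1,0) = exp(-r*dt) * [p*15.619173 + (1-p)*3.834793] = 9.195551
  V(1,1) = exp(-r*dt) * [p*3.834793 + (1-p)*0.282048] = 1.908631
  V(0,0) = exp(-r*dt) * [p*9.195551 + (1-p)*1.908631] = 5.228996

Answer: Price = V(0,0) = 5.2290


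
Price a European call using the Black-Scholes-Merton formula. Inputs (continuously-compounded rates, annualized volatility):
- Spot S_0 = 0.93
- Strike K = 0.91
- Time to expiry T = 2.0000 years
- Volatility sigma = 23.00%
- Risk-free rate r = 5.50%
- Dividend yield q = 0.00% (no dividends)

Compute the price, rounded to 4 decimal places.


Answer: Price = 0.1792

Derivation:
d1 = (ln(S/K) + (r - q + 0.5*sigma^2) * T) / (sigma * sqrt(T)) = 0.56765299
d2 = d1 - sigma * sqrt(T) = 0.24238387
exp(-rT) = 0.89583414; exp(-qT) = 1.00000000
C = S_0 * exp(-qT) * N(d1) - K * exp(-rT) * N(d2)
N(d1) = 0.71486469; N(d2) = 0.59575863
C = 0.9300 * 1.00000000 * 0.71486469 - 0.9100 * 0.89583414 * 0.59575863 = 0.1792


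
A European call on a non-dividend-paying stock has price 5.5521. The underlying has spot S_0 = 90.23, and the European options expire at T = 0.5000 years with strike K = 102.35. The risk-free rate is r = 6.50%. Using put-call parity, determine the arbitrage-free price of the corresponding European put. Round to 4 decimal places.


Put-call parity: C - P = S_0 * exp(-qT) - K * exp(-rT).
S_0 * exp(-qT) = 90.2300 * 1.00000000 = 90.23000000
K * exp(-rT) = 102.3500 * 0.96802245 = 99.07709774
P = C - S*exp(-qT) + K*exp(-rT)
P = 5.5521 - 90.23000000 + 99.07709774 = 14.3992

Answer: Put price = 14.3992


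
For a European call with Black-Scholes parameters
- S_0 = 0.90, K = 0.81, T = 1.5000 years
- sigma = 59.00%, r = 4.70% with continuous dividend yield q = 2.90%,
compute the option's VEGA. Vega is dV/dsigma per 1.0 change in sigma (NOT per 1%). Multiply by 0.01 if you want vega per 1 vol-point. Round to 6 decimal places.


Answer: Vega = 0.363022

Derivation:
d1 = 0.5444724633; d2 = -0.1781270108
phi(d1) = 0.3439827856; exp(-qT) = 0.9574325541; exp(-rT) = 0.9319277395
Vega = S * exp(-qT) * phi(d1) * sqrt(T) = 0.9000 * 0.9574325541 * 0.3439827856 * 1.2247448714 = 0.363022


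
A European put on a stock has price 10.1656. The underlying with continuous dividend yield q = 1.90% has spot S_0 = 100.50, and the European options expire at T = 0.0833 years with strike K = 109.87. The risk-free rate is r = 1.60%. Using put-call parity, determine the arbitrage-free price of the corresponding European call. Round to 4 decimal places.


Put-call parity: C - P = S_0 * exp(-qT) - K * exp(-rT).
S_0 * exp(-qT) = 100.5000 * 0.99841855 = 100.34106446
K * exp(-rT) = 109.8700 * 0.99866809 = 109.72366280
C = P + S*exp(-qT) - K*exp(-rT)
C = 10.1656 + 100.34106446 - 109.72366280 = 0.7830

Answer: Call price = 0.7830


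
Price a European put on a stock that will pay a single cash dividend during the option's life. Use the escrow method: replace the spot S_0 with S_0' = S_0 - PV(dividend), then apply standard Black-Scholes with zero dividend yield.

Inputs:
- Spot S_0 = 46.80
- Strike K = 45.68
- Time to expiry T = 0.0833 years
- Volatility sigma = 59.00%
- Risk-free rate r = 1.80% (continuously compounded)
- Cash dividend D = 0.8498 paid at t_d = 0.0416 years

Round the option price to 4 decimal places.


Answer: Price = 2.9396

Derivation:
PV(D) = D * exp(-r * t_d) = 0.8498 * 0.99925148 = 0.84916391
S_0' = S_0 - PV(D) = 46.8000 - 0.84916391 = 45.95083609
d1 = (ln(S_0'/K) + (r + sigma^2/2)*T) / (sigma*sqrt(T)) = 0.12866276
d2 = d1 - sigma*sqrt(T) = -0.04162150
exp(-rT) = 0.99850172
N(-d1) = 0.44881225; N(-d2) = 0.51659978
P = K * exp(-rT) * N(-d2) - S_0' * N(-d1) = 45.6800 * 0.99850172 * 0.51659978 - 45.95083609 * 0.44881225 = 2.9396


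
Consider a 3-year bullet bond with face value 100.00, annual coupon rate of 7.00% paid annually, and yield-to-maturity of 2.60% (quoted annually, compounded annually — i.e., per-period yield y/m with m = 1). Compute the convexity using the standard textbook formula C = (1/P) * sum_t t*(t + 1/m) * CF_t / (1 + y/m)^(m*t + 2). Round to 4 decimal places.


Coupon per period c = face * coupon_rate / m = 7.000000
Periods per year m = 1; per-period yield y/m = 0.026000
Number of cashflows N = 3
Cashflows (t years, CF_t, discount factor 1/(1+y/m)^(m*t), PV):
  t = 1.0000: CF_t = 7.000000, DF = 0.974659, PV = 6.822612
  t = 2.0000: CF_t = 7.000000, DF = 0.949960, PV = 6.649719
  t = 3.0000: CF_t = 107.000000, DF = 0.925887, PV = 99.069893
Price P = sum_t PV_t = 112.542225
Convexity numerator sum_t t*(t + 1/m) * CF_t / (1+y/m)^(m*t + 2):
  t = 1.0000: term = 12.962416
  t = 2.0000: term = 37.901801
  t = 3.0000: term = 1129.349125
Convexity = (1/P) * sum = 1180.213342 / 112.542225 = 10.486849

Answer: Convexity = 10.4868


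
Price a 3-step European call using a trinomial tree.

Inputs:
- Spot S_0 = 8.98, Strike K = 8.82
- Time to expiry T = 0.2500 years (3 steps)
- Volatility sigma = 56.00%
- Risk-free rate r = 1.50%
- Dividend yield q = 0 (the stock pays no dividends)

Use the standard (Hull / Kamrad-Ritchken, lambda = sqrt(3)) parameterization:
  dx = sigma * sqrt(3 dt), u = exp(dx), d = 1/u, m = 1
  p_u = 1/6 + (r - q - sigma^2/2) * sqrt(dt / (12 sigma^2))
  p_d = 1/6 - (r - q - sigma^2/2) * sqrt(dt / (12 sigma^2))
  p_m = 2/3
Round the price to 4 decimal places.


Answer: Price = V(0,0) = 1.0213

Derivation:
dt = T/N = 0.083333; dx = sigma*sqrt(3*dt) = 0.280000
u = exp(dx) = 1.323130; d = 1/u = 0.755784
p_u = 0.145565, p_m = 0.666667, p_d = 0.187768
Discount per step: exp(-r*dt) = 0.998751
Stock lattice S(k, j) with j the centered position index:
  k=0: S(0,+0) = 8.9800
  k=1: S(1,-1) = 6.7869; S(1,+0) = 8.9800; S(1,+1) = 11.8817
  k=2: S(2,-2) = 5.1295; S(2,-1) = 6.7869; S(2,+0) = 8.9800; S(2,+1) = 11.8817; S(2,+2) = 15.7210
  k=3: S(3,-3) = 3.8768; S(3,-2) = 5.1295; S(3,-1) = 6.7869; S(3,+0) = 8.9800; S(3,+1) = 11.8817; S(3,+2) = 15.7210; S(3,+3) = 20.8010
Terminal payoffs V(N, j) = max(S_T - K, 0):
  V(3,-3) = 0.000000; V(3,-2) = 0.000000; V(3,-1) = 0.000000; V(3,+0) = 0.160000; V(3,+1) = 3.061706; V(3,+2) = 6.901039; V(3,+3) = 11.980975
Backward induction: V(k, j) = exp(-r*dt) * [p_u * V(k+1, j+1) + p_m * V(k+1, j) + p_d * V(k+1, j-1)]
  V(2,-2) = exp(-r*dt) * [p_u*0.000000 + p_m*0.000000 + p_d*0.000000] = 0.000000
  V(2,-1) = exp(-r*dt) * [p_u*0.160000 + p_m*0.000000 + p_d*0.000000] = 0.023261
  V(2,+0) = exp(-r*dt) * [p_u*3.061706 + p_m*0.160000 + p_d*0.000000] = 0.551655
  V(2,+1) = exp(-r*dt) * [p_u*6.901039 + p_m*3.061706 + p_d*0.160000] = 3.071891
  V(2,+2) = exp(-r*dt) * [p_u*11.980975 + p_m*6.901039 + p_d*3.061706] = 6.910955
  V(1,-1) = exp(-r*dt) * [p_u*0.551655 + p_m*0.023261 + p_d*0.000000] = 0.095690
  V(1,+0) = exp(-r*dt) * [p_u*3.071891 + p_m*0.551655 + p_d*0.023261] = 0.818276
  V(1,+1) = exp(-r*dt) * [p_u*6.910955 + p_m*3.071891 + p_d*0.551655] = 3.153562
  V(0,+0) = exp(-r*dt) * [p_u*3.153562 + p_m*0.818276 + p_d*0.095690] = 1.021257


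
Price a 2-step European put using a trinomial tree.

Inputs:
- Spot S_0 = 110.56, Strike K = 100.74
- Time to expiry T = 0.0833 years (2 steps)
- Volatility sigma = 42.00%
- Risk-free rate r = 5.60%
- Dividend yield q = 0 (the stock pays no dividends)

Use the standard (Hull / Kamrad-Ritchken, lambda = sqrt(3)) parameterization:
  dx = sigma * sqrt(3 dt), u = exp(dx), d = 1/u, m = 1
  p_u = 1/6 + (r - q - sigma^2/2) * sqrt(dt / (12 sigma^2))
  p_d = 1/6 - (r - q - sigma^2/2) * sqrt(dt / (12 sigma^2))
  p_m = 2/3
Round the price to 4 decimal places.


Answer: Price = V(0,0) = 1.7765

Derivation:
dt = T/N = 0.041650; dx = sigma*sqrt(3*dt) = 0.148463
u = exp(dx) = 1.160050; d = 1/u = 0.862032
p_u = 0.162150, p_m = 0.666667, p_d = 0.171183
Discount per step: exp(-r*dt) = 0.997670
Stock lattice S(k, j) with j the centered position index:
  k=0: S(0,+0) = 110.5600
  k=1: S(1,-1) = 95.3063; S(1,+0) = 110.5600; S(1,+1) = 128.2551
  k=2: S(2,-2) = 82.1571; S(2,-1) = 95.3063; S(2,+0) = 110.5600; S(2,+1) = 128.2551; S(2,+2) = 148.7822
Terminal payoffs V(N, j) = max(K - S_T, 0):
  V(2,-2) = 18.582929; V(2,-1) = 5.433727; V(2,+0) = 0.000000; V(2,+1) = 0.000000; V(2,+2) = 0.000000
Backward induction: V(k, j) = exp(-r*dt) * [p_u * V(k+1, j+1) + p_m * V(k+1, j) + p_d * V(k+1, j-1)]
  V(1,-1) = exp(-r*dt) * [p_u*0.000000 + p_m*5.433727 + p_d*18.582929] = 6.787723
  V(1,+0) = exp(-r*dt) * [p_u*0.000000 + p_m*0.000000 + p_d*5.433727] = 0.927997
  V(1,+1) = exp(-r*dt) * [p_u*0.000000 + p_m*0.000000 + p_d*0.000000] = 0.000000
  V(0,+0) = exp(-r*dt) * [p_u*0.000000 + p_m*0.927997 + p_d*6.787723] = 1.776462


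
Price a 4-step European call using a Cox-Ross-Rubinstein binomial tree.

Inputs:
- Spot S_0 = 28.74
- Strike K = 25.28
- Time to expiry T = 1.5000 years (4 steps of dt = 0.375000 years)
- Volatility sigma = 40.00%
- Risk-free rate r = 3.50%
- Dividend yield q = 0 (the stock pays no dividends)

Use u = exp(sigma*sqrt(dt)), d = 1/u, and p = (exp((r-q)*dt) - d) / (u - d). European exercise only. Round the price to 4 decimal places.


dt = T/N = 0.375000
u = exp(sigma*sqrt(dt)) = 1.277556; d = 1/u = 0.782744
p = (exp((r-q)*dt) - d) / (u - d) = 0.465767
Discount per step: exp(-r*dt) = 0.986961
Stock lattice S(k, i) with i counting down-moves:
  k=0: S(0,0) = 28.7400
  k=1: S(1,0) = 36.7170; S(1,1) = 22.4961
  k=2: S(2,0) = 46.9080; S(2,1) = 28.7400; S(2,2) = 17.6087
  k=3: S(3,0) = 59.9276; S(3,1) = 36.7170; S(3,2) = 22.4961; S(3,3) = 13.7831
  k=4: S(4,0) = 76.5608; S(4,1) = 46.9080; S(4,2) = 28.7400; S(4,3) = 17.6087; S(4,4) = 10.7886
Terminal payoffs V(N, i) = max(S_T - K, 0):
  V(4,0) = 51.280845; V(4,1) = 21.627981; V(4,2) = 3.460000; V(4,3) = 0.000000; V(4,4) = 0.000000
Backward induction: V(k, i) = exp(-r*dt) * [p * V(k+1, i) + (1-p) * V(k+1, i+1)].
  V(3,0) = exp(-r*dt) * [p*51.280845 + (1-p)*21.627981] = 34.977210
  V(3,1) = exp(-r*dt) * [p*21.627981 + (1-p)*3.460000] = 11.766595
  V(3,2) = exp(-r*dt) * [p*3.460000 + (1-p)*0.000000] = 1.590541
  V(3,3) = exp(-r*dt) * [p*0.000000 + (1-p)*0.000000] = 0.000000
  V(2,0) = exp(-r*dt) * [p*34.977210 + (1-p)*11.766595] = 22.282947
  V(2,1) = exp(-r*dt) * [p*11.766595 + (1-p)*1.590541] = 6.247672
  V(2,2) = exp(-r*dt) * [p*1.590541 + (1-p)*0.000000] = 0.731162
  V(1,0) = exp(-r*dt) * [p*22.282947 + (1-p)*6.247672] = 13.537526
  V(1,1) = exp(-r*dt) * [p*6.247672 + (1-p)*0.731162] = 3.257535
  V(0,0) = exp(-r*dt) * [p*13.537526 + (1-p)*3.257535] = 7.940709

Answer: Price = V(0,0) = 7.9407


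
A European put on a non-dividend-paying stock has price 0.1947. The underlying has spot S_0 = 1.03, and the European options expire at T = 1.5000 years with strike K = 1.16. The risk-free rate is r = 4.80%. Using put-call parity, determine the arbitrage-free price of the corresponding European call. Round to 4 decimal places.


Answer: Call price = 0.1453

Derivation:
Put-call parity: C - P = S_0 * exp(-qT) - K * exp(-rT).
S_0 * exp(-qT) = 1.0300 * 1.00000000 = 1.03000000
K * exp(-rT) = 1.1600 * 0.93053090 = 1.07941584
C = P + S*exp(-qT) - K*exp(-rT)
C = 0.1947 + 1.03000000 - 1.07941584 = 0.1453


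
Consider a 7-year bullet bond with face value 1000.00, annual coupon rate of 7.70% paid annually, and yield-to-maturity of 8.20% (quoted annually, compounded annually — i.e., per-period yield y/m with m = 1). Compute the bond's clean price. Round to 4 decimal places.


Coupon per period c = face * coupon_rate / m = 77.000000
Periods per year m = 1; per-period yield y/m = 0.082000
Number of cashflows N = 7
Cashflows (t years, CF_t, discount factor 1/(1+y/m)^(m*t), PV):
  t = 1.0000: CF_t = 77.000000, DF = 0.924214, PV = 71.164510
  t = 2.0000: CF_t = 77.000000, DF = 0.854172, PV = 65.771266
  t = 3.0000: CF_t = 77.000000, DF = 0.789438, PV = 60.786753
  t = 4.0000: CF_t = 77.000000, DF = 0.729610, PV = 56.179993
  t = 5.0000: CF_t = 77.000000, DF = 0.674316, PV = 51.922360
  t = 6.0000: CF_t = 77.000000, DF = 0.623213, PV = 47.987393
  t = 7.0000: CF_t = 1077.000000, DF = 0.575982, PV = 620.332990
Price P = sum_t PV_t = 974.145265

Answer: Price = 974.1453


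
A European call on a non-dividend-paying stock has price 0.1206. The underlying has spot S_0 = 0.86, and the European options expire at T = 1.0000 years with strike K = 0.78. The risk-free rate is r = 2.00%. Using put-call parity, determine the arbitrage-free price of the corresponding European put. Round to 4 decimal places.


Answer: Put price = 0.0252

Derivation:
Put-call parity: C - P = S_0 * exp(-qT) - K * exp(-rT).
S_0 * exp(-qT) = 0.8600 * 1.00000000 = 0.86000000
K * exp(-rT) = 0.7800 * 0.98019867 = 0.76455497
P = C - S*exp(-qT) + K*exp(-rT)
P = 0.1206 - 0.86000000 + 0.76455497 = 0.0252


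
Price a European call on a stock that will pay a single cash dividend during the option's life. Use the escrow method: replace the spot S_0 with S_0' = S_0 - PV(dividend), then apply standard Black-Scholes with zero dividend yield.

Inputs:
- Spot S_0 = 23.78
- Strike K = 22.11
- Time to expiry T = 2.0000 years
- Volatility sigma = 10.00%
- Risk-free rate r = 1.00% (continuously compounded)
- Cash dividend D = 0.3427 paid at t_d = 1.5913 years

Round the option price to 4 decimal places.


Answer: Price = 2.3476

Derivation:
PV(D) = D * exp(-r * t_d) = 0.3427 * 0.98421294 = 0.33728978
S_0' = S_0 - PV(D) = 23.7800 - 0.33728978 = 23.44271022
d1 = (ln(S_0'/K) + (r + sigma^2/2)*T) / (sigma*sqrt(T)) = 0.62599871
d2 = d1 - sigma*sqrt(T) = 0.48457736
exp(-rT) = 0.98019867
N(d1) = 0.73434211; N(d2) = 0.68601191
C = S_0' * N(d1) - K * exp(-rT) * N(d2) = 23.44271022 * 0.73434211 - 22.1100 * 0.98019867 * 0.68601191 = 2.3476


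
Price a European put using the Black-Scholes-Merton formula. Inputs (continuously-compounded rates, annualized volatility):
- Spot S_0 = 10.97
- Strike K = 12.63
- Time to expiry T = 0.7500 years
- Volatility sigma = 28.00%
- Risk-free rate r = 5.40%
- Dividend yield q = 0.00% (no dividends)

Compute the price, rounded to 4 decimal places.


Answer: Price = 1.7875

Derivation:
d1 = (ln(S/K) + (r - q + 0.5*sigma^2) * T) / (sigma * sqrt(T)) = -0.29284303
d2 = d1 - sigma * sqrt(T) = -0.53533015
exp(-rT) = 0.96030916; exp(-qT) = 1.00000000
P = K * exp(-rT) * N(-d2) - S_0 * exp(-qT) * N(-d1)
N(-d1) = 0.61517893; N(-d2) = 0.70378921
P = 12.6300 * 0.96030916 * 0.70378921 - 10.9700 * 1.00000000 * 0.61517893 = 1.7875


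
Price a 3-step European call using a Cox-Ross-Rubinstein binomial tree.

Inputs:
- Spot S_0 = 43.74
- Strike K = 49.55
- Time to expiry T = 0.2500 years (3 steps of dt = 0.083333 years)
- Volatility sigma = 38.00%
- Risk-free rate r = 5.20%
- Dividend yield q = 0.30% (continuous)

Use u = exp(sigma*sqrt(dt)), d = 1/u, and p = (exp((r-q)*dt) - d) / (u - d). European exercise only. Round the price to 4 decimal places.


Answer: Price = V(0,0) = 1.3145

Derivation:
dt = T/N = 0.083333
u = exp(sigma*sqrt(dt)) = 1.115939; d = 1/u = 0.896106
p = (exp((r-q)*dt) - d) / (u - d) = 0.491216
Discount per step: exp(-r*dt) = 0.995676
Stock lattice S(k, i) with i counting down-moves:
  k=0: S(0,0) = 43.7400
  k=1: S(1,0) = 48.8112; S(1,1) = 39.1957
  k=2: S(2,0) = 54.4703; S(2,1) = 43.7400; S(2,2) = 35.1235
  k=3: S(3,0) = 60.7856; S(3,1) = 48.8112; S(3,2) = 39.1957; S(3,3) = 31.4744
Terminal payoffs V(N, i) = max(S_T - K, 0):
  V(3,0) = 11.235585; V(3,1) = 0.000000; V(3,2) = 0.000000; V(3,3) = 0.000000
Backward induction: V(k, i) = exp(-r*dt) * [p * V(k+1, i) + (1-p) * V(k+1, i+1)].
  V(2,0) = exp(-r*dt) * [p*11.235585 + (1-p)*0.000000] = 5.495234
  V(2,1) = exp(-r*dt) * [p*0.000000 + (1-p)*0.000000] = 0.000000
  V(2,2) = exp(-r*dt) * [p*0.000000 + (1-p)*0.000000] = 0.000000
  V(1,0) = exp(-r*dt) * [p*5.495234 + (1-p)*0.000000] = 2.687675
  V(1,1) = exp(-r*dt) * [p*0.000000 + (1-p)*0.000000] = 0.000000
  V(0,0) = exp(-r*dt) * [p*2.687675 + (1-p)*0.000000] = 1.314520


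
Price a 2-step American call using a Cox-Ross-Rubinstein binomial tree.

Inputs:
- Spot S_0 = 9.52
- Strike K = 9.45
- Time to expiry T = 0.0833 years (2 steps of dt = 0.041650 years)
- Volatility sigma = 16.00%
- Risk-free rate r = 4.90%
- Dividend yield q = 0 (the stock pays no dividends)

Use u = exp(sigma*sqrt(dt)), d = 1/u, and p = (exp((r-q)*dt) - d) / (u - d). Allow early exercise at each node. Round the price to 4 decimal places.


Answer: Price = V(0,0) = 0.2290

Derivation:
dt = T/N = 0.041650
u = exp(sigma*sqrt(dt)) = 1.033192; d = 1/u = 0.967874
p = (exp((r-q)*dt) - d) / (u - d) = 0.523114
Discount per step: exp(-r*dt) = 0.997961
Stock lattice S(k, i) with i counting down-moves:
  k=0: S(0,0) = 9.5200
  k=1: S(1,0) = 9.8360; S(1,1) = 9.2142
  k=2: S(2,0) = 10.1625; S(2,1) = 9.5200; S(2,2) = 8.9181
Terminal payoffs V(N, i) = max(S_T - K, 0):
  V(2,0) = 0.712470; V(2,1) = 0.070000; V(2,2) = 0.000000
Backward induction: V(k, i) = exp(-r*dt) * [p * V(k+1, i) + (1-p) * V(k+1, i+1)]; then take max(V_cont, immediate exercise) for American.
  V(1,0) = exp(-r*dt) * [p*0.712470 + (1-p)*0.070000] = 0.405257; exercise = 0.385991; V(1,0) = max -> 0.405257
  V(1,1) = exp(-r*dt) * [p*0.070000 + (1-p)*0.000000] = 0.036543; exercise = 0.000000; V(1,1) = max -> 0.036543
  V(0,0) = exp(-r*dt) * [p*0.405257 + (1-p)*0.036543] = 0.228955; exercise = 0.070000; V(0,0) = max -> 0.228955


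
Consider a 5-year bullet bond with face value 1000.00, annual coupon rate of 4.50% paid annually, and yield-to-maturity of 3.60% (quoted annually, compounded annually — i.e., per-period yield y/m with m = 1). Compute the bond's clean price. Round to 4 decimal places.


Answer: Price = 1040.5206

Derivation:
Coupon per period c = face * coupon_rate / m = 45.000000
Periods per year m = 1; per-period yield y/m = 0.036000
Number of cashflows N = 5
Cashflows (t years, CF_t, discount factor 1/(1+y/m)^(m*t), PV):
  t = 1.0000: CF_t = 45.000000, DF = 0.965251, PV = 43.436293
  t = 2.0000: CF_t = 45.000000, DF = 0.931709, PV = 41.926924
  t = 3.0000: CF_t = 45.000000, DF = 0.899333, PV = 40.470004
  t = 4.0000: CF_t = 45.000000, DF = 0.868082, PV = 39.063710
  t = 5.0000: CF_t = 1045.000000, DF = 0.837917, PV = 875.623711
Price P = sum_t PV_t = 1040.520643


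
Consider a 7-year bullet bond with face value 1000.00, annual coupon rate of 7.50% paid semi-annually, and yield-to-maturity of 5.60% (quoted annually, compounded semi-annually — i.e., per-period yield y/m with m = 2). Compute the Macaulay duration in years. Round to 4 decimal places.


Answer: Macaulay duration = 5.6546 years

Derivation:
Coupon per period c = face * coupon_rate / m = 37.500000
Periods per year m = 2; per-period yield y/m = 0.028000
Number of cashflows N = 14
Cashflows (t years, CF_t, discount factor 1/(1+y/m)^(m*t), PV):
  t = 0.5000: CF_t = 37.500000, DF = 0.972763, PV = 36.478599
  t = 1.0000: CF_t = 37.500000, DF = 0.946267, PV = 35.485019
  t = 1.5000: CF_t = 37.500000, DF = 0.920493, PV = 34.518501
  t = 2.0000: CF_t = 37.500000, DF = 0.895422, PV = 33.578308
  t = 2.5000: CF_t = 37.500000, DF = 0.871033, PV = 32.663724
  t = 3.0000: CF_t = 37.500000, DF = 0.847308, PV = 31.774050
  t = 3.5000: CF_t = 37.500000, DF = 0.824230, PV = 30.908609
  t = 4.0000: CF_t = 37.500000, DF = 0.801780, PV = 30.066741
  t = 4.5000: CF_t = 37.500000, DF = 0.779941, PV = 29.247802
  t = 5.0000: CF_t = 37.500000, DF = 0.758698, PV = 28.451169
  t = 5.5000: CF_t = 37.500000, DF = 0.738033, PV = 27.676235
  t = 6.0000: CF_t = 37.500000, DF = 0.717931, PV = 26.922407
  t = 6.5000: CF_t = 37.500000, DF = 0.698376, PV = 26.189112
  t = 7.0000: CF_t = 1037.500000, DF = 0.679354, PV = 704.830194
Price P = sum_t PV_t = 1108.790470
Macaulay numerator sum_t t * PV_t:
  t * PV_t at t = 0.5000: 18.239300
  t * PV_t at t = 1.0000: 35.485019
  t * PV_t at t = 1.5000: 51.777751
  t * PV_t at t = 2.0000: 67.156616
  t * PV_t at t = 2.5000: 81.659309
  t * PV_t at t = 3.0000: 95.322151
  t * PV_t at t = 3.5000: 108.180133
  t * PV_t at t = 4.0000: 120.266962
  t * PV_t at t = 4.5000: 131.615110
  t * PV_t at t = 5.0000: 142.255847
  t * PV_t at t = 5.5000: 152.219291
  t * PV_t at t = 6.0000: 161.534444
  t * PV_t at t = 6.5000: 170.229230
  t * PV_t at t = 7.0000: 4933.811355
Macaulay duration D = (sum_t t * PV_t) / P = 6269.752518 / 1108.790470 = 5.654587


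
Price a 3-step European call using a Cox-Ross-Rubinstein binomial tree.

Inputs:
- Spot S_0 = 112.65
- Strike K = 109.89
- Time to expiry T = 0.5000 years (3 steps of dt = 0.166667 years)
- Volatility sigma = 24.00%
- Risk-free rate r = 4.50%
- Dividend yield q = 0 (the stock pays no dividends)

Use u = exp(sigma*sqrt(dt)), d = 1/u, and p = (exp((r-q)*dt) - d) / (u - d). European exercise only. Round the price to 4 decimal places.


Answer: Price = V(0,0) = 10.8793

Derivation:
dt = T/N = 0.166667
u = exp(sigma*sqrt(dt)) = 1.102940; d = 1/u = 0.906667
p = (exp((r-q)*dt) - d) / (u - d) = 0.513880
Discount per step: exp(-r*dt) = 0.992528
Stock lattice S(k, i) with i counting down-moves:
  k=0: S(0,0) = 112.6500
  k=1: S(1,0) = 124.2462; S(1,1) = 102.1361
  k=2: S(2,0) = 137.0362; S(2,1) = 112.6500; S(2,2) = 92.6035
  k=3: S(3,0) = 151.1427; S(3,1) = 124.2462; S(3,2) = 102.1361; S(3,3) = 83.9605
Terminal payoffs V(N, i) = max(S_T - K, 0):
  V(3,0) = 41.252702; V(3,1) = 14.356222; V(3,2) = 0.000000; V(3,3) = 0.000000
Backward induction: V(k, i) = exp(-r*dt) * [p * V(k+1, i) + (1-p) * V(k+1, i+1)].
  V(2,0) = exp(-r*dt) * [p*41.252702 + (1-p)*14.356222] = 27.967254
  V(2,1) = exp(-r*dt) * [p*14.356222 + (1-p)*0.000000] = 7.322258
  V(2,2) = exp(-r*dt) * [p*0.000000 + (1-p)*0.000000] = 0.000000
  V(1,0) = exp(-r*dt) * [p*27.967254 + (1-p)*7.322258] = 17.797336
  V(1,1) = exp(-r*dt) * [p*7.322258 + (1-p)*0.000000] = 3.734650
  V(0,0) = exp(-r*dt) * [p*17.797336 + (1-p)*3.734650] = 10.879288
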